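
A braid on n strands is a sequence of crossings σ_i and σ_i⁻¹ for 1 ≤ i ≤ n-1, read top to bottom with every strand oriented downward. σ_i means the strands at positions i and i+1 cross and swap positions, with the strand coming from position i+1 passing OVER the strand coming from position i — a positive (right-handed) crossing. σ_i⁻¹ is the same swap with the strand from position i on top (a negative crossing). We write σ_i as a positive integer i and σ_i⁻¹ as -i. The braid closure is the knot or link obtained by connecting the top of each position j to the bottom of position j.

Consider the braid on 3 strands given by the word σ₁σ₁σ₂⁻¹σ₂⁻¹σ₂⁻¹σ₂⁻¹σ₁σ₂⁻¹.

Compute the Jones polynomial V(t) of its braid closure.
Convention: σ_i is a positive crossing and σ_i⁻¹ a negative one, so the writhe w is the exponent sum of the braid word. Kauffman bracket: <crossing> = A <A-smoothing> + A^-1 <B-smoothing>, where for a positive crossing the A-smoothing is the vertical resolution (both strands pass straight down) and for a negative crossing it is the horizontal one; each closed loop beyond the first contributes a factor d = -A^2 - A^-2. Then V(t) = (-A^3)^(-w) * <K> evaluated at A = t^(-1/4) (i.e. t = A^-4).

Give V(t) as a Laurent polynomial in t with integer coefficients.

-t^2 + 2*t - 2 + 4*t^-1 - 4*t^-2 + 4*t^-3 - 3*t^-4 + 2*t^-5 - t^-6

Derivation:
Braid: s1 s1 s2^-1 s2^-1 s2^-1 s2^-1 s1 s2^-1 on 3 strands, 8 crossings.
Writhe w = (#positive) - (#negative) = 3 - 5 = -2.
Enumerate smoothing states for the bracket polynomial. There are 2^8 = 256 states.
Smooth each crossing (0=||, 1=⌣⌢); contribution A^(Σ sign_k(1-2s_k)) * d^(L-1).
Tabulate the states by total A-exponent and number of loops L (A-exp: L × count):
  A^8: L=6 ×1
  A^6: L=5 ×8
  A^4: L=4 ×27, L=6 ×1
  A^2: L=3 ×48, L=5 ×8
  A^0: L=2 ×47, L=4 ×22, L=6 ×1
  A^-2: L=1 ×23, L=3 ×29, L=5 ×4
  A^-4: L=2 ×22, L=4 ×6
  A^-6: L=3 ×8
  A^-8: L=4 ×1
Each group contributes A^e * Σ count * d^(L-1):
Powers of d = -A^2 - A^-2: d^2 = A^4 + 2 + A^-4; d^3 = -A^6 - 3*A^2 - 3*A^-2 - A^-6; d^4 = A^8 + 4*A^4 + 6 + 4*A^-4 + A^-8; d^5 = -A^10 - 5*A^6 - 10*A^2 - 10*A^-2 - 5*A^-6 - A^-10.
  A^8 * (d^5) = -A^18 - 5*A^14 - 10*A^10 - 10*A^6 - 5*A^2 - A^-2
  A^6 * (8*d^4) = 8*A^14 + 32*A^10 + 48*A^6 + 32*A^2 + 8*A^-2
  A^4 * (27*d^3 + d^5) = -A^14 - 32*A^10 - 91*A^6 - 91*A^2 - 32*A^-2 - A^-6
  A^2 * (48*d^2 + 8*d^4) = 8*A^10 + 80*A^6 + 144*A^2 + 80*A^-2 + 8*A^-6
  A^0 * (47*d + 22*d^3 + d^5) = -A^10 - 27*A^6 - 123*A^2 - 123*A^-2 - 27*A^-6 - A^-10
  A^-2 * (23 + 29*d^2 + 4*d^4) = 4*A^6 + 45*A^2 + 105*A^-2 + 45*A^-6 + 4*A^-10
  A^-4 * (22*d + 6*d^3) = -6*A^2 - 40*A^-2 - 40*A^-6 - 6*A^-10
  A^-6 * (8*d^2) = 8*A^-2 + 16*A^-6 + 8*A^-10
  A^-8 * (d^3) = -A^-2 - 3*A^-6 - 3*A^-10 - A^-14
Summing the groups: <K> = -A^18 + 2*A^14 - 3*A^10 + 4*A^6 - 4*A^2 + 4*A^-2 - 2*A^-6 + 2*A^-10 - A^-14
Normalise by the writhe: (-A^3)^(-w) = (-A^3)^(2) = A^6, so f(A) = A^6 * <K> = -A^24 + 2*A^20 - 3*A^16 + 4*A^12 - 4*A^8 + 4*A^4 - 2 + 2*A^-4 - A^-8.
Substitute A = t^(-1/4), i.e. A^e → t^(-e/4): V(t) = -t^2 + 2*t - 2 + 4*t^-1 - 4*t^-2 + 4*t^-3 - 3*t^-4 + 2*t^-5 - t^-6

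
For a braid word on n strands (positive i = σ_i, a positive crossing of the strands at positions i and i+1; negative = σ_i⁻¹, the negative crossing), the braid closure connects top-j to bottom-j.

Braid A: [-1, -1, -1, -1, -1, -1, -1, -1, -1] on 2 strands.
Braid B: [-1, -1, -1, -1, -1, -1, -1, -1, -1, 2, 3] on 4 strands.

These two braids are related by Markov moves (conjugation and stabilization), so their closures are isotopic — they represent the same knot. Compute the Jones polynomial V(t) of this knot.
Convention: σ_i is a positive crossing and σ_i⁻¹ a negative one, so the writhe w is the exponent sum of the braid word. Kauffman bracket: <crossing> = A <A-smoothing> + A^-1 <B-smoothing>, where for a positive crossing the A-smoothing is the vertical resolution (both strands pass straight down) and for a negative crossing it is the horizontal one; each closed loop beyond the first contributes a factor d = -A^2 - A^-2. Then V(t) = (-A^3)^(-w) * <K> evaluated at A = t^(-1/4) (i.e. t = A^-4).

Markov-equivalent braids have isotopic closures, hence identical knot invariants. Strip the Markov moves from each word to reach a common short braid β, then compute V(t) once on β.
Braid A: s1^-1 s1^-1 s1^-1 s1^-1 s1^-1 s1^-1 s1^-1 s1^-1 s1^-1 on 2 strands has no conjugating prefix/suffix or stabilization to strip; take β = s1^-1 s1^-1 s1^-1 s1^-1 s1^-1 s1^-1 s1^-1 s1^-1 s1^-1.
Braid B: s1^-1 s1^-1 s1^-1 s1^-1 s1^-1 s1^-1 s1^-1 s1^-1 s1^-1 s2 s3 on 4 strands reduces by inverse Markov moves (closure unchanged at each step):
  Destabilize: the word has the form β·s3 where s3 occurs only as the final letter (β ∈ B_3); drop it and the last strand → 3 strands.
  Destabilize: the word has the form β·s2 where s2 occurs only as the final letter (β ∈ B_2); drop it and the last strand → 2 strands.
Reduced to β = s1^-1 s1^-1 s1^-1 s1^-1 s1^-1 s1^-1 s1^-1 s1^-1 s1^-1 on 2 strands, 9 crossings.
Both give the same β = s1^-1 s1^-1 s1^-1 s1^-1 s1^-1 s1^-1 s1^-1 s1^-1 s1^-1 on 2 strands, so one state sum suffices:
Braid: s1^-1 s1^-1 s1^-1 s1^-1 s1^-1 s1^-1 s1^-1 s1^-1 s1^-1 on 2 strands, 9 crossings.
Writhe w = (#positive) - (#negative) = 0 - 9 = -9.
State-sum expansion of <K>. There are 2^9 = 512 states.
For each crossing: s=0 is the vertical smoothing, s=1 horizontal. Crossing k contributes A^(sign_k * (1 - 2*s_k)); loop factor d = -A^2 - A^-2.
Tabulate the states by total A-exponent and number of loops L (A-exp: L × count):
  A^9: L=9 ×1
  A^7: L=8 ×9
  A^5: L=7 ×36
  A^3: L=6 ×84
  A^1: L=5 ×126
  A^-1: L=4 ×126
  A^-3: L=3 ×84
  A^-5: L=2 ×36
  A^-7: L=1 ×9
  A^-9: L=2 ×1
Each group contributes A^e * Σ count * d^(L-1):
Powers of d = -A^2 - A^-2: d^2 = A^4 + 2 + A^-4; d^3 = -A^6 - 3*A^2 - 3*A^-2 - A^-6; d^4 = A^8 + 4*A^4 + 6 + 4*A^-4 + A^-8; d^5 = -A^10 - 5*A^6 - 10*A^2 - 10*A^-2 - 5*A^-6 - A^-10; d^6 = A^12 + 6*A^8 + 15*A^4 + 20 + 15*A^-4 + 6*A^-8 + A^-12; d^7 = -A^14 - 7*A^10 - 21*A^6 - 35*A^2 - 35*A^-2 - 21*A^-6 - 7*A^-10 - A^-14; d^8 = A^16 + 8*A^12 + 28*A^8 + 56*A^4 + 70 + 56*A^-4 + 28*A^-8 + 8*A^-12 + A^-16.
  A^9 * (d^8) = A^25 + 8*A^21 + 28*A^17 + 56*A^13 + 70*A^9 + 56*A^5 + 28*A + 8*A^-3 + A^-7
  A^7 * (9*d^7) = -9*A^21 - 63*A^17 - 189*A^13 - 315*A^9 - 315*A^5 - 189*A - 63*A^-3 - 9*A^-7
  A^5 * (36*d^6) = 36*A^17 + 216*A^13 + 540*A^9 + 720*A^5 + 540*A + 216*A^-3 + 36*A^-7
  A^3 * (84*d^5) = -84*A^13 - 420*A^9 - 840*A^5 - 840*A - 420*A^-3 - 84*A^-7
  A^1 * (126*d^4) = 126*A^9 + 504*A^5 + 756*A + 504*A^-3 + 126*A^-7
  A^-1 * (126*d^3) = -126*A^5 - 378*A - 378*A^-3 - 126*A^-7
  A^-3 * (84*d^2) = 84*A + 168*A^-3 + 84*A^-7
  A^-5 * (36*d) = -36*A^-3 - 36*A^-7
  A^-7 * (9) = 9*A^-7
  A^-9 * (d) = -A^-7 - A^-11
Summing the groups: <K> = A^25 - A^21 + A^17 - A^13 + A^9 - A^5 + A - A^-3 - A^-11
Normalise by the writhe: (-A^3)^(-w) = (-A^3)^(9) = -A^27, so f(A) = -A^27 * <K> = -A^52 + A^48 - A^44 + A^40 - A^36 + A^32 - A^28 + A^24 + A^16.
Substitute A = t^(-1/4), i.e. A^e → t^(-e/4): V(t) = t^-4 + t^-6 - t^-7 + t^-8 - t^-9 + t^-10 - t^-11 + t^-12 - t^-13

Answer: t^-4 + t^-6 - t^-7 + t^-8 - t^-9 + t^-10 - t^-11 + t^-12 - t^-13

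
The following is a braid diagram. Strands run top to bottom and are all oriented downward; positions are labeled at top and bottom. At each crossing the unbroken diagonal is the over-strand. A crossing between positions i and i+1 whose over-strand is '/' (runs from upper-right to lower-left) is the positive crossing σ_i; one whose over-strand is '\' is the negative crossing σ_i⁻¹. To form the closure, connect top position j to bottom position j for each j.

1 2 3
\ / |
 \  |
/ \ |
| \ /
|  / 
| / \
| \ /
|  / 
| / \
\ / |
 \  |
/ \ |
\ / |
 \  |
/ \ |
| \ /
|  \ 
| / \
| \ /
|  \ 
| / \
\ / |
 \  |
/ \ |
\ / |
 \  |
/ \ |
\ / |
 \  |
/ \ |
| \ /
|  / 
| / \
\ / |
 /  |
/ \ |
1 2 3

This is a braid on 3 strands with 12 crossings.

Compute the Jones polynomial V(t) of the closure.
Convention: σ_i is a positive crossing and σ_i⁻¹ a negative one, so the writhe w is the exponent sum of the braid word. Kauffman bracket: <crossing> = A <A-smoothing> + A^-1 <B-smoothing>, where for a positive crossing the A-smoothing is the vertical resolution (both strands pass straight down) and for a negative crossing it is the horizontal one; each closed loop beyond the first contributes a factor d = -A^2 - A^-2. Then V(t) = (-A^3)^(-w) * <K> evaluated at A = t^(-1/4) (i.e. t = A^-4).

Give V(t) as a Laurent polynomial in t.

Reading the diagram top to bottom ('/'-over between positions i,i+1 = s_i, '\'-over = s_i^-1): braid word = s1^-1 s2 s2 s1^-1 s1^-1 s2^-1 s2^-1 s1^-1 s1^-1 s1^-1 s2 s1.
The presented braid s1^-1 s2 s2 s1^-1 s1^-1 s2^-1 s2^-1 s1^-1 s1^-1 s1^-1 s2 s1 on 3 strands reduces by inverse Markov moves (closure unchanged at each step):
  Deconjugate: the word is γ·β·γ⁻¹ with γ = s1^-1 (prefix) and γ⁻¹ = s1 (suffix); strip both.
Reduced to β = s2 s2 s1^-1 s1^-1 s2^-1 s2^-1 s1^-1 s1^-1 s1^-1 s2 on 3 strands, 10 crossings.
Compute on β:
Braid: s2 s2 s1^-1 s1^-1 s2^-1 s2^-1 s1^-1 s1^-1 s1^-1 s2 on 3 strands, 10 crossings.
Writhe w = (#positive) - (#negative) = 3 - 7 = -4.
Enumerate smoothing states for the bracket polynomial. There are 2^10 = 1024 states.
Smooth each crossing (0=||, 1=⌣⌢); contribution A^(Σ sign_k(1-2s_k)) * d^(L-1).
Tabulate the states by total A-exponent and number of loops L (A-exp: L × count):
  A^10: L=6 ×1
  A^8: L=5 ×10
  A^6: L=4 ×41, L=6 ×4
  A^4: L=3 ×87, L=5 ×32, L=7 ×1
  A^2: L=2 ×97, L=4 ×100, L=6 ×13
  A^0: L=1 ×46, L=3 ×152, L=5 ×52, L=7 ×2
  A^-2: L=2 ×103, L=4 ×96, L=6 ×11
  A^-4: L=1 ×15, L=3 ×79, L=5 ×26
  A^-6: L=2 ×18, L=4 ×26, L=6 ×1
  A^-8: L=3 ×8, L=5 ×2
  A^-10: L=4 ×1
Each group contributes A^e * Σ count * d^(L-1):
Powers of d = -A^2 - A^-2: d^2 = A^4 + 2 + A^-4; d^3 = -A^6 - 3*A^2 - 3*A^-2 - A^-6; d^4 = A^8 + 4*A^4 + 6 + 4*A^-4 + A^-8; d^5 = -A^10 - 5*A^6 - 10*A^2 - 10*A^-2 - 5*A^-6 - A^-10; d^6 = A^12 + 6*A^8 + 15*A^4 + 20 + 15*A^-4 + 6*A^-8 + A^-12.
  A^10 * (d^5) = -A^20 - 5*A^16 - 10*A^12 - 10*A^8 - 5*A^4 - 1
  A^8 * (10*d^4) = 10*A^16 + 40*A^12 + 60*A^8 + 40*A^4 + 10
  A^6 * (41*d^3 + 4*d^5) = -4*A^16 - 61*A^12 - 163*A^8 - 163*A^4 - 61 - 4*A^-4
  A^4 * (87*d^2 + 32*d^4 + d^6) = A^16 + 38*A^12 + 230*A^8 + 386*A^4 + 230 + 38*A^-4 + A^-8
  A^2 * (97*d + 100*d^3 + 13*d^5) = -13*A^12 - 165*A^8 - 527*A^4 - 527 - 165*A^-4 - 13*A^-8
  A^0 * (46 + 152*d^2 + 52*d^4 + 2*d^6) = 2*A^12 + 64*A^8 + 390*A^4 + 702 + 390*A^-4 + 64*A^-8 + 2*A^-12
  A^-2 * (103*d + 96*d^3 + 11*d^5) = -11*A^8 - 151*A^4 - 501 - 501*A^-4 - 151*A^-8 - 11*A^-12
  A^-4 * (15 + 79*d^2 + 26*d^4) = 26*A^4 + 183 + 329*A^-4 + 183*A^-8 + 26*A^-12
  A^-6 * (18*d + 26*d^3 + d^5) = -A^4 - 31 - 106*A^-4 - 106*A^-8 - 31*A^-12 - A^-16
  A^-8 * (8*d^2 + 2*d^4) = 2 + 16*A^-4 + 28*A^-8 + 16*A^-12 + 2*A^-16
  A^-10 * (d^3) = -A^-4 - 3*A^-8 - 3*A^-12 - A^-16
Summing the groups: <K> = -A^20 + 2*A^16 - 4*A^12 + 5*A^8 - 5*A^4 + 6 - 4*A^-4 + 3*A^-8 - A^-12
Normalise by the writhe: (-A^3)^(-w) = (-A^3)^(4) = A^12, so f(A) = A^12 * <K> = -A^32 + 2*A^28 - 4*A^24 + 5*A^20 - 5*A^16 + 6*A^12 - 4*A^8 + 3*A^4 - 1.
Substitute A = t^(-1/4), i.e. A^e → t^(-e/4): V(t) = -1 + 3*t^-1 - 4*t^-2 + 6*t^-3 - 5*t^-4 + 5*t^-5 - 4*t^-6 + 2*t^-7 - t^-8

Answer: -1 + 3*t^-1 - 4*t^-2 + 6*t^-3 - 5*t^-4 + 5*t^-5 - 4*t^-6 + 2*t^-7 - t^-8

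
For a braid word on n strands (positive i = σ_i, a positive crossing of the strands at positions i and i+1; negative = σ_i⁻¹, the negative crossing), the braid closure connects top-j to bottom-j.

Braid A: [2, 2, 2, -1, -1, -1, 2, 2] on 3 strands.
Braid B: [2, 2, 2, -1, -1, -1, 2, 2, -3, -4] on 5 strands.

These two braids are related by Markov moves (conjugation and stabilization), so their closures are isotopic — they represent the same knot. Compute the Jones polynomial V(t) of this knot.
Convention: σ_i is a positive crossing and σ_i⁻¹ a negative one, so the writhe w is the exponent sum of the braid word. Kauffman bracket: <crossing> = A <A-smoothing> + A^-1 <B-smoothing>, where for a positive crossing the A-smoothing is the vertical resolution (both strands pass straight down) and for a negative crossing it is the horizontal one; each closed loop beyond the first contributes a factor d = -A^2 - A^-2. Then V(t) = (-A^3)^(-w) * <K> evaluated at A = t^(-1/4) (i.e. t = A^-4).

Markov-equivalent braids have isotopic closures, hence identical knot invariants. Strip the Markov moves from each word to reach a common short braid β, then compute V(t) once on β.
Braid A: s2 s2 s2 s1^-1 s1^-1 s1^-1 s2 s2 on 3 strands has no conjugating prefix/suffix or stabilization to strip; take β = s2 s2 s2 s1^-1 s1^-1 s1^-1 s2 s2.
Braid B: s2 s2 s2 s1^-1 s1^-1 s1^-1 s2 s2 s3^-1 s4^-1 on 5 strands reduces by inverse Markov moves (closure unchanged at each step):
  Destabilize: the word has the form β·s4^-1 where s4^-1 occurs only as the final letter (β ∈ B_4); drop it and the last strand → 4 strands.
  Destabilize: the word has the form β·s3^-1 where s3^-1 occurs only as the final letter (β ∈ B_3); drop it and the last strand → 3 strands.
Reduced to β = s2 s2 s2 s1^-1 s1^-1 s1^-1 s2 s2 on 3 strands, 8 crossings.
Both give the same β = s2 s2 s2 s1^-1 s1^-1 s1^-1 s2 s2 on 3 strands, so one state sum suffices:
Braid: s2 s2 s2 s1^-1 s1^-1 s1^-1 s2 s2 on 3 strands, 8 crossings.
Writhe w = (#positive) - (#negative) = 5 - 3 = 2.
Computing the Kauffman bracket via state sum. There are 2^8 = 256 states.
For each crossing: s=0 is the vertical smoothing, s=1 horizontal. Crossing k contributes A^(sign_k * (1 - 2*s_k)); loop factor d = -A^2 - A^-2.
Tabulate the states by total A-exponent and number of loops L (A-exp: L × count):
  A^8: L=4 ×1
  A^6: L=3 ×8
  A^4: L=2 ×18, L=4 ×10
  A^2: L=1 ×15, L=3 ×31, L=5 ×10
  A^0: L=2 ×35, L=4 ×30, L=6 ×5
  A^-2: L=3 ×40, L=5 ×15, L=7 ×1
  A^-4: L=4 ×25, L=6 ×3
  A^-6: L=5 ×8
  A^-8: L=6 ×1
Each group contributes A^e * Σ count * d^(L-1):
Powers of d = -A^2 - A^-2: d^2 = A^4 + 2 + A^-4; d^3 = -A^6 - 3*A^2 - 3*A^-2 - A^-6; d^4 = A^8 + 4*A^4 + 6 + 4*A^-4 + A^-8; d^5 = -A^10 - 5*A^6 - 10*A^2 - 10*A^-2 - 5*A^-6 - A^-10; d^6 = A^12 + 6*A^8 + 15*A^4 + 20 + 15*A^-4 + 6*A^-8 + A^-12.
  A^8 * (d^3) = -A^14 - 3*A^10 - 3*A^6 - A^2
  A^6 * (8*d^2) = 8*A^10 + 16*A^6 + 8*A^2
  A^4 * (18*d + 10*d^3) = -10*A^10 - 48*A^6 - 48*A^2 - 10*A^-2
  A^2 * (15 + 31*d^2 + 10*d^4) = 10*A^10 + 71*A^6 + 137*A^2 + 71*A^-2 + 10*A^-6
  A^0 * (35*d + 30*d^3 + 5*d^5) = -5*A^10 - 55*A^6 - 175*A^2 - 175*A^-2 - 55*A^-6 - 5*A^-10
  A^-2 * (40*d^2 + 15*d^4 + d^6) = A^10 + 21*A^6 + 115*A^2 + 190*A^-2 + 115*A^-6 + 21*A^-10 + A^-14
  A^-4 * (25*d^3 + 3*d^5) = -3*A^6 - 40*A^2 - 105*A^-2 - 105*A^-6 - 40*A^-10 - 3*A^-14
  A^-6 * (8*d^4) = 8*A^2 + 32*A^-2 + 48*A^-6 + 32*A^-10 + 8*A^-14
  A^-8 * (d^5) = -A^2 - 5*A^-2 - 10*A^-6 - 10*A^-10 - 5*A^-14 - A^-18
Summing the groups: <K> = -A^14 + A^10 - A^6 + 3*A^2 - 2*A^-2 + 3*A^-6 - 2*A^-10 + A^-14 - A^-18
Normalise by the writhe: (-A^3)^(-w) = (-A^3)^(-2) = A^-6, so f(A) = A^-6 * <K> = -A^8 + A^4 - 1 + 3*A^-4 - 2*A^-8 + 3*A^-12 - 2*A^-16 + A^-20 - A^-24.
Substitute A = t^(-1/4), i.e. A^e → t^(-e/4): V(t) = -t^6 + t^5 - 2*t^4 + 3*t^3 - 2*t^2 + 3*t - 1 + t^-1 - t^-2

Answer: -t^6 + t^5 - 2*t^4 + 3*t^3 - 2*t^2 + 3*t - 1 + t^-1 - t^-2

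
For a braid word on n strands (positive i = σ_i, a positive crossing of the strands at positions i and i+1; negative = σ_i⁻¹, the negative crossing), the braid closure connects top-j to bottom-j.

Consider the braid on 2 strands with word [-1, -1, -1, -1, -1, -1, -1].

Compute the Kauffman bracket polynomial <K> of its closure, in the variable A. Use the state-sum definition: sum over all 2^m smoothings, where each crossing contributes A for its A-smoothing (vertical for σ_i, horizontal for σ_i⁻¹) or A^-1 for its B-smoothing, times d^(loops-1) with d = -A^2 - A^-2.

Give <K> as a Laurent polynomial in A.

Braid: s1^-1 s1^-1 s1^-1 s1^-1 s1^-1 s1^-1 s1^-1 on 2 strands, 7 crossings.
Writhe w = (#positive) - (#negative) = 0 - 7 = -7.
Enumerate smoothing states for the bracket polynomial. There are 2^7 = 128 states.
For each crossing: s=0 is the vertical smoothing, s=1 horizontal. Crossing k contributes A^(sign_k * (1 - 2*s_k)); loop factor d = -A^2 - A^-2.
Tabulate the states by total A-exponent and number of loops L (A-exp: L × count):
  A^7: L=7 ×1
  A^5: L=6 ×7
  A^3: L=5 ×21
  A^1: L=4 ×35
  A^-1: L=3 ×35
  A^-3: L=2 ×21
  A^-5: L=1 ×7
  A^-7: L=2 ×1
Each group contributes A^e * Σ count * d^(L-1):
Powers of d = -A^2 - A^-2: d^2 = A^4 + 2 + A^-4; d^3 = -A^6 - 3*A^2 - 3*A^-2 - A^-6; d^4 = A^8 + 4*A^4 + 6 + 4*A^-4 + A^-8; d^5 = -A^10 - 5*A^6 - 10*A^2 - 10*A^-2 - 5*A^-6 - A^-10; d^6 = A^12 + 6*A^8 + 15*A^4 + 20 + 15*A^-4 + 6*A^-8 + A^-12.
  A^7 * (d^6) = A^19 + 6*A^15 + 15*A^11 + 20*A^7 + 15*A^3 + 6*A^-1 + A^-5
  A^5 * (7*d^5) = -7*A^15 - 35*A^11 - 70*A^7 - 70*A^3 - 35*A^-1 - 7*A^-5
  A^3 * (21*d^4) = 21*A^11 + 84*A^7 + 126*A^3 + 84*A^-1 + 21*A^-5
  A^1 * (35*d^3) = -35*A^7 - 105*A^3 - 105*A^-1 - 35*A^-5
  A^-1 * (35*d^2) = 35*A^3 + 70*A^-1 + 35*A^-5
  A^-3 * (21*d) = -21*A^-1 - 21*A^-5
  A^-5 * (7) = 7*A^-5
  A^-7 * (d) = -A^-5 - A^-9
Summing the groups: <K> = A^19 - A^15 + A^11 - A^7 + A^3 - A^-1 - A^-9

Answer: A^19 - A^15 + A^11 - A^7 + A^3 - A^-1 - A^-9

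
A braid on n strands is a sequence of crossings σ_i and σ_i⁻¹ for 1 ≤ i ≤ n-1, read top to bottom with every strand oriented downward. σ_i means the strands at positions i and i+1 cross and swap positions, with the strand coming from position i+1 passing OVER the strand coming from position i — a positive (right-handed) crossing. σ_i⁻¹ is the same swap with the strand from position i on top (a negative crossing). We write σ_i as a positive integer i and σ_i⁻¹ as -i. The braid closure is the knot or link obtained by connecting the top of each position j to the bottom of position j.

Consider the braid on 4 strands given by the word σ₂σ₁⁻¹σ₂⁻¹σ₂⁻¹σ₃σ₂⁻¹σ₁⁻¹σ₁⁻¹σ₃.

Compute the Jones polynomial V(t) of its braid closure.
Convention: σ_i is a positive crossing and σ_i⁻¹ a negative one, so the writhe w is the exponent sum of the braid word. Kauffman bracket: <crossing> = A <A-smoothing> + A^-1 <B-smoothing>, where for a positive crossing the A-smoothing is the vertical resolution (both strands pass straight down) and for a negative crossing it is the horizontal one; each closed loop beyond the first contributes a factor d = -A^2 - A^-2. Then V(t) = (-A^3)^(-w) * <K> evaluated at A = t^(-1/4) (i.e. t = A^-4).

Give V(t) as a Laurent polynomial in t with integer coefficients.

t - 2 + 4*t^-1 - 5*t^-2 + 6*t^-3 - 5*t^-4 + 4*t^-5 - 3*t^-6 + t^-7

Derivation:
Braid: s2 s1^-1 s2^-1 s2^-1 s3 s2^-1 s1^-1 s1^-1 s3 on 4 strands, 9 crossings.
Writhe w = (#positive) - (#negative) = 3 - 6 = -3.
Computing the Kauffman bracket via state sum. There are 2^9 = 512 states.
Each crossing splits two ways (0=vertical, 1=horizontal). The state's weight is A^(#A-smoothings - #B-smoothings) * d^(loops - 1).
Tabulate the states by total A-exponent and number of loops L (A-exp: L × count):
  A^9: L=6 ×1
  A^7: L=5 ×9
  A^5: L=4 ×35, L=6 ×1
  A^3: L=3 ×73, L=5 ×11
  A^1: L=2 ×82, L=4 ×43, L=6 ×1
  A^-1: L=1 ×40, L=3 ×79, L=5 ×7
  A^-3: L=2 ×63, L=4 ×21
  A^-5: L=1 ×9, L=3 ×26, L=5 ×1
  A^-7: L=2 ×6, L=4 ×3
  A^-9: L=3 ×1
Each group contributes A^e * Σ count * d^(L-1):
Powers of d = -A^2 - A^-2: d^2 = A^4 + 2 + A^-4; d^3 = -A^6 - 3*A^2 - 3*A^-2 - A^-6; d^4 = A^8 + 4*A^4 + 6 + 4*A^-4 + A^-8; d^5 = -A^10 - 5*A^6 - 10*A^2 - 10*A^-2 - 5*A^-6 - A^-10.
  A^9 * (d^5) = -A^19 - 5*A^15 - 10*A^11 - 10*A^7 - 5*A^3 - A^-1
  A^7 * (9*d^4) = 9*A^15 + 36*A^11 + 54*A^7 + 36*A^3 + 9*A^-1
  A^5 * (35*d^3 + d^5) = -A^15 - 40*A^11 - 115*A^7 - 115*A^3 - 40*A^-1 - A^-5
  A^3 * (73*d^2 + 11*d^4) = 11*A^11 + 117*A^7 + 212*A^3 + 117*A^-1 + 11*A^-5
  A^1 * (82*d + 43*d^3 + d^5) = -A^11 - 48*A^7 - 221*A^3 - 221*A^-1 - 48*A^-5 - A^-9
  A^-1 * (40 + 79*d^2 + 7*d^4) = 7*A^7 + 107*A^3 + 240*A^-1 + 107*A^-5 + 7*A^-9
  A^-3 * (63*d + 21*d^3) = -21*A^3 - 126*A^-1 - 126*A^-5 - 21*A^-9
  A^-5 * (9 + 26*d^2 + d^4) = A^3 + 30*A^-1 + 67*A^-5 + 30*A^-9 + A^-13
  A^-7 * (6*d + 3*d^3) = -3*A^-1 - 15*A^-5 - 15*A^-9 - 3*A^-13
  A^-9 * (d^2) = A^-5 + 2*A^-9 + A^-13
Summing the groups: <K> = -A^19 + 3*A^15 - 4*A^11 + 5*A^7 - 6*A^3 + 5*A^-1 - 4*A^-5 + 2*A^-9 - A^-13
Normalise by the writhe: (-A^3)^(-w) = (-A^3)^(3) = -A^9, so f(A) = -A^9 * <K> = A^28 - 3*A^24 + 4*A^20 - 5*A^16 + 6*A^12 - 5*A^8 + 4*A^4 - 2 + A^-4.
Substitute A = t^(-1/4), i.e. A^e → t^(-e/4): V(t) = t - 2 + 4*t^-1 - 5*t^-2 + 6*t^-3 - 5*t^-4 + 4*t^-5 - 3*t^-6 + t^-7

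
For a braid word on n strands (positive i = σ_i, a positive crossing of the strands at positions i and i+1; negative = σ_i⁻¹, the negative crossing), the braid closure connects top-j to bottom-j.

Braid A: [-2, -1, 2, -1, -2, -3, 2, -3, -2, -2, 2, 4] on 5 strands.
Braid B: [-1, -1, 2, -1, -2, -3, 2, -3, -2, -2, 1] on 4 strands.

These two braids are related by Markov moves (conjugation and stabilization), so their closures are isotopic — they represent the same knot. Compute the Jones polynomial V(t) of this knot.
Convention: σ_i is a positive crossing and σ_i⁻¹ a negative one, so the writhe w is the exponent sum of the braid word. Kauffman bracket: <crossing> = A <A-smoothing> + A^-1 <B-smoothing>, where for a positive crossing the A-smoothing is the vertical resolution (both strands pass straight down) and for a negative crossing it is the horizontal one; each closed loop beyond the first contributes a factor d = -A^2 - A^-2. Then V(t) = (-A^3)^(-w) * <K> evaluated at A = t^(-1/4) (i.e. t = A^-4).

t^-1 - 2*t^-2 + 3*t^-3 - 2*t^-4 + 3*t^-5 - 2*t^-6 + t^-7 - t^-8

Derivation:
Markov-equivalent braids have isotopic closures, hence identical knot invariants. Strip the Markov moves from each word to reach a common short braid β, then compute V(t) once on β.
Braid A: s2^-1 s1^-1 s2 s1^-1 s2^-1 s3^-1 s2 s3^-1 s2^-1 s2^-1 s2 s4 on 5 strands reduces by inverse Markov moves (closure unchanged at each step):
  Destabilize: the word has the form β·s4 where s4 occurs only as the final letter (β ∈ B_4); drop it and the last strand → 4 strands.
  Deconjugate: the word is γ·β·γ⁻¹ with γ = s2^-1 (prefix) and γ⁻¹ = s2 (suffix); strip both.
Reduced to β = s1^-1 s2 s1^-1 s2^-1 s3^-1 s2 s3^-1 s2^-1 s2^-1 on 4 strands, 9 crossings.
Braid B: s1^-1 s1^-1 s2 s1^-1 s2^-1 s3^-1 s2 s3^-1 s2^-1 s2^-1 s1 on 4 strands reduces by inverse Markov moves (closure unchanged at each step):
  Deconjugate: the word is γ·β·γ⁻¹ with γ = s1^-1 (prefix) and γ⁻¹ = s1 (suffix); strip both.
Reduced to β = s1^-1 s2 s1^-1 s2^-1 s3^-1 s2 s3^-1 s2^-1 s2^-1 on 4 strands, 9 crossings.
Both give the same β = s1^-1 s2 s1^-1 s2^-1 s3^-1 s2 s3^-1 s2^-1 s2^-1 on 4 strands, so one state sum suffices:
Braid: s1^-1 s2 s1^-1 s2^-1 s3^-1 s2 s3^-1 s2^-1 s2^-1 on 4 strands, 9 crossings.
Writhe w = (#positive) - (#negative) = 2 - 7 = -5.
Computing the Kauffman bracket via state sum. There are 2^9 = 512 states.
Smooth each crossing (0=||, 1=⌣⌢); contribution A^(Σ sign_k(1-2s_k)) * d^(L-1).
Tabulate the states by total A-exponent and number of loops L (A-exp: L × count):
  A^9: L=5 ×1
  A^7: L=4 ×9
  A^5: L=3 ×30, L=5 ×6
  A^3: L=2 ×45, L=4 ×37, L=6 ×2
  A^1: L=1 ×27, L=3 ×78, L=5 ×21
  A^-1: L=2 ×67, L=4 ×53, L=6 ×6
  A^-3: L=1 ×12, L=3 ×53, L=5 ×18, L=7 ×1
  A^-5: L=2 ×14, L=4 ×19, L=6 ×3
  A^-7: L=3 ×6, L=5 ×3
  A^-9: L=4 ×1
Each group contributes A^e * Σ count * d^(L-1):
Powers of d = -A^2 - A^-2: d^2 = A^4 + 2 + A^-4; d^3 = -A^6 - 3*A^2 - 3*A^-2 - A^-6; d^4 = A^8 + 4*A^4 + 6 + 4*A^-4 + A^-8; d^5 = -A^10 - 5*A^6 - 10*A^2 - 10*A^-2 - 5*A^-6 - A^-10; d^6 = A^12 + 6*A^8 + 15*A^4 + 20 + 15*A^-4 + 6*A^-8 + A^-12.
  A^9 * (d^4) = A^17 + 4*A^13 + 6*A^9 + 4*A^5 + A
  A^7 * (9*d^3) = -9*A^13 - 27*A^9 - 27*A^5 - 9*A
  A^5 * (30*d^2 + 6*d^4) = 6*A^13 + 54*A^9 + 96*A^5 + 54*A + 6*A^-3
  A^3 * (45*d + 37*d^3 + 2*d^5) = -2*A^13 - 47*A^9 - 176*A^5 - 176*A - 47*A^-3 - 2*A^-7
  A^1 * (27 + 78*d^2 + 21*d^4) = 21*A^9 + 162*A^5 + 309*A + 162*A^-3 + 21*A^-7
  A^-1 * (67*d + 53*d^3 + 6*d^5) = -6*A^9 - 83*A^5 - 286*A - 286*A^-3 - 83*A^-7 - 6*A^-11
  A^-3 * (12 + 53*d^2 + 18*d^4 + d^6) = A^9 + 24*A^5 + 140*A + 246*A^-3 + 140*A^-7 + 24*A^-11 + A^-15
  A^-5 * (14*d + 19*d^3 + 3*d^5) = -3*A^5 - 34*A - 101*A^-3 - 101*A^-7 - 34*A^-11 - 3*A^-15
  A^-7 * (6*d^2 + 3*d^4) = 3*A + 18*A^-3 + 30*A^-7 + 18*A^-11 + 3*A^-15
  A^-9 * (d^3) = -A^-3 - 3*A^-7 - 3*A^-11 - A^-15
Summing the groups: <K> = A^17 - A^13 + 2*A^9 - 3*A^5 + 2*A - 3*A^-3 + 2*A^-7 - A^-11
Normalise by the writhe: (-A^3)^(-w) = (-A^3)^(5) = -A^15, so f(A) = -A^15 * <K> = -A^32 + A^28 - 2*A^24 + 3*A^20 - 2*A^16 + 3*A^12 - 2*A^8 + A^4.
Substitute A = t^(-1/4), i.e. A^e → t^(-e/4): V(t) = t^-1 - 2*t^-2 + 3*t^-3 - 2*t^-4 + 3*t^-5 - 2*t^-6 + t^-7 - t^-8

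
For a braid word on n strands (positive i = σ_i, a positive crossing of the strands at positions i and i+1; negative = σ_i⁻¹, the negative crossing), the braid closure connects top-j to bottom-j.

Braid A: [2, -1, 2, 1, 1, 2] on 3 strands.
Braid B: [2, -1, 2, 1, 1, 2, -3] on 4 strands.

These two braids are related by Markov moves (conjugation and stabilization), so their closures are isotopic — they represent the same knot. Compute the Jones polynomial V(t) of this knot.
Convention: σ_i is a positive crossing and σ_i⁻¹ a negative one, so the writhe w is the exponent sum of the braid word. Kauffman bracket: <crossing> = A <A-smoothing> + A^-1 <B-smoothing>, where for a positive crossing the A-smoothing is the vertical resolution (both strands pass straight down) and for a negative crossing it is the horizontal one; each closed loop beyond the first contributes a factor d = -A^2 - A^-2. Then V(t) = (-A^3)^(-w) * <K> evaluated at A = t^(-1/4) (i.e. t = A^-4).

-t^6 + t^5 - t^4 + 2*t^3 - t^2 + t

Derivation:
Markov-equivalent braids have isotopic closures, hence identical knot invariants. Strip the Markov moves from each word to reach a common short braid β, then compute V(t) once on β.
Braid A: s2 s1^-1 s2 s1 s1 s2 on 3 strands has no conjugating prefix/suffix or stabilization to strip; take β = s2 s1^-1 s2 s1 s1 s2.
Braid B: s2 s1^-1 s2 s1 s1 s2 s3^-1 on 4 strands reduces by inverse Markov moves (closure unchanged at each step):
  Destabilize: the word has the form β·s3^-1 where s3^-1 occurs only as the final letter (β ∈ B_3); drop it and the last strand → 3 strands.
Reduced to β = s2 s1^-1 s2 s1 s1 s2 on 3 strands, 6 crossings.
Both give the same β = s2 s1^-1 s2 s1 s1 s2 on 3 strands, so one state sum suffices:
Braid: s2 s1^-1 s2 s1 s1 s2 on 3 strands, 6 crossings.
Writhe w = (#positive) - (#negative) = 5 - 1 = 4.
State-sum expansion of <K>. There are 2^6 = 64 states.
Each crossing splits two ways (0=vertical, 1=horizontal). The state's weight is A^(#A-smoothings - #B-smoothings) * d^(loops - 1).
Tabulate the states by total A-exponent and number of loops L (A-exp: L × count):
  A^6: L=2 ×1
  A^4: L=1 ×3, L=3 ×3
  A^2: L=2 ×14, L=4 ×1
  A^0: L=1 ×10, L=3 ×10
  A^-2: L=2 ×13, L=4 ×2
  A^-4: L=3 ×6
  A^-6: L=4 ×1
Each group contributes A^e * Σ count * d^(L-1):
Powers of d = -A^2 - A^-2: d^2 = A^4 + 2 + A^-4; d^3 = -A^6 - 3*A^2 - 3*A^-2 - A^-6.
  A^6 * (d) = -A^8 - A^4
  A^4 * (3 + 3*d^2) = 3*A^8 + 9*A^4 + 3
  A^2 * (14*d + d^3) = -A^8 - 17*A^4 - 17 - A^-4
  A^0 * (10 + 10*d^2) = 10*A^4 + 30 + 10*A^-4
  A^-2 * (13*d + 2*d^3) = -2*A^4 - 19 - 19*A^-4 - 2*A^-8
  A^-4 * (6*d^2) = 6 + 12*A^-4 + 6*A^-8
  A^-6 * (d^3) = -1 - 3*A^-4 - 3*A^-8 - A^-12
Summing the groups: <K> = A^8 - A^4 + 2 - A^-4 + A^-8 - A^-12
Normalise by the writhe: (-A^3)^(-w) = (-A^3)^(-4) = A^-12, so f(A) = A^-12 * <K> = A^-4 - A^-8 + 2*A^-12 - A^-16 + A^-20 - A^-24.
Substitute A = t^(-1/4), i.e. A^e → t^(-e/4): V(t) = -t^6 + t^5 - t^4 + 2*t^3 - t^2 + t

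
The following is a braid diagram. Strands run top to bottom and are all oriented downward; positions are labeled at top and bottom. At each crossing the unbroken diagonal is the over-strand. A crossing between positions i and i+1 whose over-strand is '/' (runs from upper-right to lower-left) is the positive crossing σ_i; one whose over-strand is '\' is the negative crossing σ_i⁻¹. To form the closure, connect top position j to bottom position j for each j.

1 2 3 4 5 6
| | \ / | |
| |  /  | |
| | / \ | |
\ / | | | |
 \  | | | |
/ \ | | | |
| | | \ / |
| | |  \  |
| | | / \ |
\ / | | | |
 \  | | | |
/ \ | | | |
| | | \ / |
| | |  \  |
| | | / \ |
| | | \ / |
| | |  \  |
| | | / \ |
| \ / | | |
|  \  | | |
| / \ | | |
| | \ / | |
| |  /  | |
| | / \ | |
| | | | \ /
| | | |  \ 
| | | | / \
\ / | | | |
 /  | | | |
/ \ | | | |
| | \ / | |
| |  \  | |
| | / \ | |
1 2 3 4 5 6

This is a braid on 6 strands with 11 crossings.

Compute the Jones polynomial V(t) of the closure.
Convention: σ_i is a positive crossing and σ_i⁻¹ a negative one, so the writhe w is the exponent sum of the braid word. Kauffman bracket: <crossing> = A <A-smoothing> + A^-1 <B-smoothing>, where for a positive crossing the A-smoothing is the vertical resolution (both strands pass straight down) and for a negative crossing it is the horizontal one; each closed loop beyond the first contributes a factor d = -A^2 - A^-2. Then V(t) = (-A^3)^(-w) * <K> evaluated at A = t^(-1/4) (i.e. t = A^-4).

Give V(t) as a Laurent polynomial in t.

t^-1 + t^-3 - t^-4

Derivation:
Reading the diagram top to bottom ('/'-over between positions i,i+1 = s_i, '\'-over = s_i^-1): braid word = s3 s1^-1 s4^-1 s1^-1 s4^-1 s4^-1 s2^-1 s3 s5^-1 s1 s3^-1.
The presented braid s3 s1^-1 s4^-1 s1^-1 s4^-1 s4^-1 s2^-1 s3 s5^-1 s1 s3^-1 on 6 strands reduces by inverse Markov moves (closure unchanged at each step):
  Deconjugate: the word is γ·β·γ⁻¹ with γ = s3 s1^-1 (prefix) and γ⁻¹ = s1 s3^-1 (suffix); strip both.
  Destabilize: the word has the form β·s5^-1 where s5^-1 occurs only as the final letter (β ∈ B_5); drop it and the last strand → 5 strands.
Reduced to β = s4^-1 s1^-1 s4^-1 s4^-1 s2^-1 s3 on 5 strands, 6 crossings.
Compute on β:
Braid: s4^-1 s1^-1 s4^-1 s4^-1 s2^-1 s3 on 5 strands, 6 crossings.
Writhe w = (#positive) - (#negative) = 1 - 5 = -4.
State-sum expansion of <K>. There are 2^6 = 64 states.
Smooth each crossing (0=||, 1=⌣⌢); contribution A^(Σ sign_k(1-2s_k)) * d^(L-1).
Tabulate the states by total A-exponent and number of loops L (A-exp: L × count):
  A^6: L=4 ×1
  A^4: L=3 ×4, L=5 ×2
  A^2: L=2 ×6, L=4 ×8, L=6 ×1
  A^0: L=1 ×3, L=3 ×13, L=5 ×4
  A^-2: L=2 ×7, L=4 ×8
  A^-4: L=3 ×5, L=5 ×1
  A^-6: L=4 ×1
Each group contributes A^e * Σ count * d^(L-1):
Powers of d = -A^2 - A^-2: d^2 = A^4 + 2 + A^-4; d^3 = -A^6 - 3*A^2 - 3*A^-2 - A^-6; d^4 = A^8 + 4*A^4 + 6 + 4*A^-4 + A^-8; d^5 = -A^10 - 5*A^6 - 10*A^2 - 10*A^-2 - 5*A^-6 - A^-10.
  A^6 * (d^3) = -A^12 - 3*A^8 - 3*A^4 - 1
  A^4 * (4*d^2 + 2*d^4) = 2*A^12 + 12*A^8 + 20*A^4 + 12 + 2*A^-4
  A^2 * (6*d + 8*d^3 + d^5) = -A^12 - 13*A^8 - 40*A^4 - 40 - 13*A^-4 - A^-8
  A^0 * (3 + 13*d^2 + 4*d^4) = 4*A^8 + 29*A^4 + 53 + 29*A^-4 + 4*A^-8
  A^-2 * (7*d + 8*d^3) = -8*A^4 - 31 - 31*A^-4 - 8*A^-8
  A^-4 * (5*d^2 + d^4) = A^4 + 9 + 16*A^-4 + 9*A^-8 + A^-12
  A^-6 * (d^3) = -1 - 3*A^-4 - 3*A^-8 - A^-12
Summing the groups: <K> = -A^4 + 1 + A^-8
Normalise by the writhe: (-A^3)^(-w) = (-A^3)^(4) = A^12, so f(A) = A^12 * <K> = -A^16 + A^12 + A^4.
Substitute A = t^(-1/4), i.e. A^e → t^(-e/4): V(t) = t^-1 + t^-3 - t^-4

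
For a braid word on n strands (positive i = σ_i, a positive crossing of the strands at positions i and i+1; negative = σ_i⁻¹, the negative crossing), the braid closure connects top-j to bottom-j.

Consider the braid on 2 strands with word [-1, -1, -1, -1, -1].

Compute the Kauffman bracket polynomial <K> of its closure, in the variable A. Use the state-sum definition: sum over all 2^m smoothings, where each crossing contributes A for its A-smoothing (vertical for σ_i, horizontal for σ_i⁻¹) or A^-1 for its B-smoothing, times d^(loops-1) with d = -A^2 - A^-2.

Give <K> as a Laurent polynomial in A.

A^13 - A^9 + A^5 - A - A^-7

Derivation:
Braid: s1^-1 s1^-1 s1^-1 s1^-1 s1^-1 on 2 strands, 5 crossings.
Writhe w = (#positive) - (#negative) = 0 - 5 = -5.
Computing the Kauffman bracket via state sum. There are 2^5 = 32 states.
Smooth each crossing (0=||, 1=⌣⌢); contribution A^(Σ sign_k(1-2s_k)) * d^(L-1).
  state 00000: A-exp=-5, loops=2, term = A^-5 * d^1
  state 00001: A-exp=-3, loops=1, term = A^-3 * d^0
  state 00010: A-exp=-3, loops=1, term = A^-3 * d^0
  state 00011: A-exp=-1, loops=2, term = A^-1 * d^1
  state 00100: A-exp=-3, loops=1, term = A^-3 * d^0
  state 00101: A-exp=-1, loops=2, term = A^-1 * d^1
  state 00110: A-exp=-1, loops=2, term = A^-1 * d^1
  state 00111: A-exp=+1, loops=3, term = A^1 * d^2
  state 01000: A-exp=-3, loops=1, term = A^-3 * d^0
  state 01001: A-exp=-1, loops=2, term = A^-1 * d^1
  state 01010: A-exp=-1, loops=2, term = A^-1 * d^1
  state 01011: A-exp=+1, loops=3, term = A^1 * d^2
  state 01100: A-exp=-1, loops=2, term = A^-1 * d^1
  state 01101: A-exp=+1, loops=3, term = A^1 * d^2
  state 01110: A-exp=+1, loops=3, term = A^1 * d^2
  state 01111: A-exp=+3, loops=4, term = A^3 * d^3
  state 10000: A-exp=-3, loops=1, term = A^-3 * d^0
  state 10001: A-exp=-1, loops=2, term = A^-1 * d^1
  state 10010: A-exp=-1, loops=2, term = A^-1 * d^1
  state 10011: A-exp=+1, loops=3, term = A^1 * d^2
  state 10100: A-exp=-1, loops=2, term = A^-1 * d^1
  state 10101: A-exp=+1, loops=3, term = A^1 * d^2
  state 10110: A-exp=+1, loops=3, term = A^1 * d^2
  state 10111: A-exp=+3, loops=4, term = A^3 * d^3
  state 11000: A-exp=-1, loops=2, term = A^-1 * d^1
  state 11001: A-exp=+1, loops=3, term = A^1 * d^2
  state 11010: A-exp=+1, loops=3, term = A^1 * d^2
  state 11011: A-exp=+3, loops=4, term = A^3 * d^3
  state 11100: A-exp=+1, loops=3, term = A^1 * d^2
  state 11101: A-exp=+3, loops=4, term = A^3 * d^3
  state 11110: A-exp=+3, loops=4, term = A^3 * d^3
  state 11111: A-exp=+5, loops=5, term = A^5 * d^4
Collect the terms by A-exponent (count of states per loop number):
Powers of d = -A^2 - A^-2: d^2 = A^4 + 2 + A^-4; d^3 = -A^6 - 3*A^2 - 3*A^-2 - A^-6; d^4 = A^8 + 4*A^4 + 6 + 4*A^-4 + A^-8.
  A^5 * (d^4) = A^13 + 4*A^9 + 6*A^5 + 4*A + A^-3
  A^3 * (5*d^3) = -5*A^9 - 15*A^5 - 15*A - 5*A^-3
  A^1 * (10*d^2) = 10*A^5 + 20*A + 10*A^-3
  A^-1 * (10*d) = -10*A - 10*A^-3
  A^-3 * (5) = 5*A^-3
  A^-5 * (d) = -A^-3 - A^-7
Summing the groups: <K> = A^13 - A^9 + A^5 - A - A^-7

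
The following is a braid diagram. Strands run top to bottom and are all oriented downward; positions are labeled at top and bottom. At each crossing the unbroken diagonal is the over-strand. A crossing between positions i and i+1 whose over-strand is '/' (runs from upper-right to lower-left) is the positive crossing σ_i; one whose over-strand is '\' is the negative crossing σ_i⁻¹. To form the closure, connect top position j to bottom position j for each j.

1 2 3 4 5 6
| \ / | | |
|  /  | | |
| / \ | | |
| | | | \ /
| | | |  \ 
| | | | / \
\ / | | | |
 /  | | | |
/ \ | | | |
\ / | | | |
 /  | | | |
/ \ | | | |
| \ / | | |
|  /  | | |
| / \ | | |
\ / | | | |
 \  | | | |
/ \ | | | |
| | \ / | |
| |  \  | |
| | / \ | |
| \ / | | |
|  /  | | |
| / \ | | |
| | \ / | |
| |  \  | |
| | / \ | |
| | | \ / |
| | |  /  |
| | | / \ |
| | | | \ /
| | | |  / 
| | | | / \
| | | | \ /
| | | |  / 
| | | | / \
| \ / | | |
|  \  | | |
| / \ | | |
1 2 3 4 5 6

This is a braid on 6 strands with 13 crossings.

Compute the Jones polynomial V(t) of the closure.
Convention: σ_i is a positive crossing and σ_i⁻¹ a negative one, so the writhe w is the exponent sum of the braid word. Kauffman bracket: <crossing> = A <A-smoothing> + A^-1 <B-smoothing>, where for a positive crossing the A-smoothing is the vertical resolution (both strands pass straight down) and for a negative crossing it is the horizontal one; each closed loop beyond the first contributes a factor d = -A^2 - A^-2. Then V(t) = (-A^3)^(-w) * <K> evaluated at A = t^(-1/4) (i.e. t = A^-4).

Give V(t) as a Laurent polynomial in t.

t^4 - t^3 + t^2 - 2*t + 2 - t^-1 + t^-2

Derivation:
Reading the diagram top to bottom ('/'-over between positions i,i+1 = s_i, '\'-over = s_i^-1): braid word = s2 s5^-1 s1 s1 s2 s1^-1 s3^-1 s2 s3^-1 s4 s5 s5 s2^-1.
The presented braid s2 s5^-1 s1 s1 s2 s1^-1 s3^-1 s2 s3^-1 s4 s5 s5 s2^-1 on 6 strands reduces by inverse Markov moves (closure unchanged at each step):
  Deconjugate: the word is γ·β·γ⁻¹ with γ = s2 s5^-1 (prefix) and γ⁻¹ = s5 s2^-1 (suffix); strip both.
  Destabilize: the word has the form β·s5 where s5 occurs only as the final letter (β ∈ B_5); drop it and the last strand → 5 strands.
  Destabilize: the word has the form β·s4 where s4 occurs only as the final letter (β ∈ B_4); drop it and the last strand → 4 strands.
Reduced to β = s1 s1 s2 s1^-1 s3^-1 s2 s3^-1 on 4 strands, 7 crossings.
Compute on β:
Braid: s1 s1 s2 s1^-1 s3^-1 s2 s3^-1 on 4 strands, 7 crossings.
Writhe w = (#positive) - (#negative) = 4 - 3 = 1.
Enumerate smoothing states for the bracket polynomial. There are 2^7 = 128 states.
For each crossing: s=0 is the vertical smoothing, s=1 horizontal. Crossing k contributes A^(sign_k * (1 - 2*s_k)); loop factor d = -A^2 - A^-2.
Tabulate the states by total A-exponent and number of loops L (A-exp: L × count):
  A^7: L=3 ×1
  A^5: L=2 ×4, L=4 ×3
  A^3: L=1 ×5, L=3 ×15, L=5 ×1
  A^1: L=2 ×27, L=4 ×8
  A^-1: L=1 ×14, L=3 ×20, L=5 ×1
  A^-3: L=2 ×17, L=4 ×4
  A^-5: L=3 ×7
  A^-7: L=4 ×1
Each group contributes A^e * Σ count * d^(L-1):
Powers of d = -A^2 - A^-2: d^2 = A^4 + 2 + A^-4; d^3 = -A^6 - 3*A^2 - 3*A^-2 - A^-6; d^4 = A^8 + 4*A^4 + 6 + 4*A^-4 + A^-8.
  A^7 * (d^2) = A^11 + 2*A^7 + A^3
  A^5 * (4*d + 3*d^3) = -3*A^11 - 13*A^7 - 13*A^3 - 3*A^-1
  A^3 * (5 + 15*d^2 + d^4) = A^11 + 19*A^7 + 41*A^3 + 19*A^-1 + A^-5
  A^1 * (27*d + 8*d^3) = -8*A^7 - 51*A^3 - 51*A^-1 - 8*A^-5
  A^-1 * (14 + 20*d^2 + d^4) = A^7 + 24*A^3 + 60*A^-1 + 24*A^-5 + A^-9
  A^-3 * (17*d + 4*d^3) = -4*A^3 - 29*A^-1 - 29*A^-5 - 4*A^-9
  A^-5 * (7*d^2) = 7*A^-1 + 14*A^-5 + 7*A^-9
  A^-7 * (d^3) = -A^-1 - 3*A^-5 - 3*A^-9 - A^-13
Summing the groups: <K> = -A^11 + A^7 - 2*A^3 + 2*A^-1 - A^-5 + A^-9 - A^-13
Normalise by the writhe: (-A^3)^(-w) = (-A^3)^(-1) = -A^-3, so f(A) = -A^-3 * <K> = A^8 - A^4 + 2 - 2*A^-4 + A^-8 - A^-12 + A^-16.
Substitute A = t^(-1/4), i.e. A^e → t^(-e/4): V(t) = t^4 - t^3 + t^2 - 2*t + 2 - t^-1 + t^-2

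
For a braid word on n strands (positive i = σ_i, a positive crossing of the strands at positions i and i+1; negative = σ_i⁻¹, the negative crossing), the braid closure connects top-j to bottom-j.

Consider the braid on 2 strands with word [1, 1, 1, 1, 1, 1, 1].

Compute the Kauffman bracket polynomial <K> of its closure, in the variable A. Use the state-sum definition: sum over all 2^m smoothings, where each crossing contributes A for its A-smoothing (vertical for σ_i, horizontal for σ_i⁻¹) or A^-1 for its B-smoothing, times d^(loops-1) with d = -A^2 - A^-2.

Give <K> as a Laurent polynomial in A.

Braid: s1 s1 s1 s1 s1 s1 s1 on 2 strands, 7 crossings.
Writhe w = (#positive) - (#negative) = 7 - 0 = 7.
Enumerate smoothing states for the bracket polynomial. There are 2^7 = 128 states.
For each crossing: s=0 is the vertical smoothing, s=1 horizontal. Crossing k contributes A^(sign_k * (1 - 2*s_k)); loop factor d = -A^2 - A^-2.
Tabulate the states by total A-exponent and number of loops L (A-exp: L × count):
  A^7: L=2 ×1
  A^5: L=1 ×7
  A^3: L=2 ×21
  A^1: L=3 ×35
  A^-1: L=4 ×35
  A^-3: L=5 ×21
  A^-5: L=6 ×7
  A^-7: L=7 ×1
Each group contributes A^e * Σ count * d^(L-1):
Powers of d = -A^2 - A^-2: d^2 = A^4 + 2 + A^-4; d^3 = -A^6 - 3*A^2 - 3*A^-2 - A^-6; d^4 = A^8 + 4*A^4 + 6 + 4*A^-4 + A^-8; d^5 = -A^10 - 5*A^6 - 10*A^2 - 10*A^-2 - 5*A^-6 - A^-10; d^6 = A^12 + 6*A^8 + 15*A^4 + 20 + 15*A^-4 + 6*A^-8 + A^-12.
  A^7 * (d) = -A^9 - A^5
  A^5 * (7) = 7*A^5
  A^3 * (21*d) = -21*A^5 - 21*A
  A^1 * (35*d^2) = 35*A^5 + 70*A + 35*A^-3
  A^-1 * (35*d^3) = -35*A^5 - 105*A - 105*A^-3 - 35*A^-7
  A^-3 * (21*d^4) = 21*A^5 + 84*A + 126*A^-3 + 84*A^-7 + 21*A^-11
  A^-5 * (7*d^5) = -7*A^5 - 35*A - 70*A^-3 - 70*A^-7 - 35*A^-11 - 7*A^-15
  A^-7 * (d^6) = A^5 + 6*A + 15*A^-3 + 20*A^-7 + 15*A^-11 + 6*A^-15 + A^-19
Summing the groups: <K> = -A^9 - A + A^-3 - A^-7 + A^-11 - A^-15 + A^-19

Answer: -A^9 - A + A^-3 - A^-7 + A^-11 - A^-15 + A^-19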